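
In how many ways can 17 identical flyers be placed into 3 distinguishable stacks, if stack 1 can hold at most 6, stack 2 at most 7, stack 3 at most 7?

10

By stars and bars, unrestricted non-negative solutions to x_1+…+x_3 = 17 number C(17+2,2) = 171.
Subtract solutions that violate a single cap (substitute x_i' = x_i − (cap_i+1)): x_1 ≥ 7 gives C(12,2) = 66; x_2 ≥ 8 gives C(11,2) = 55; x_3 ≥ 8 gives C(11,2) = 55. Together 176.
Add back pairs where two caps are both exceeded: 6 + 6 + 3 = 15.
By inclusion–exclusion the count is 171 − 176 + 15 = 10.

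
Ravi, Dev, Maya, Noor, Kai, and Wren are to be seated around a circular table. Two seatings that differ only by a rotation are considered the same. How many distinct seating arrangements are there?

120

Around a circle, 6 distinct people have 6!/6 = (5)! = 120 rotationally distinct seatings.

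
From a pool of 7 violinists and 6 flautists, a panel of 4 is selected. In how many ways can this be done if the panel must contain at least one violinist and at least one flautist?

With no constraint there are C(13,4) = 715 possible selections.
Subtract selections that omit an entire group: no violinists → C(6,4) = 15; no flautists → C(7,4) = 35.
Both groups omitted at once is impossible, so 715 − 50 = 665.

665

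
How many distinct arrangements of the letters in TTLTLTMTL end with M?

With the last slot taken by M, it remains to arrange the other 8 letters (TTLTLTTL).
Those 8 letters have L appearing 3 times and T appearing 5 times, giving (8)!/(5!·3!) = 56.

56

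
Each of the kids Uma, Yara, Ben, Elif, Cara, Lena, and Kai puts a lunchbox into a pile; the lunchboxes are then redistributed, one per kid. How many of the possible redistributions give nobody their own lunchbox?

1854

Count assignments avoiding every fixed point. For any j of the 7 kids fixed to their own lunchbox, the other 7−j can be arranged in (7−j)! ways.
By inclusion–exclusion this is Σ_{j=0}^{7} (−1)^j C(7,j)·(7−j)!.
Computing: 5040 − 5040 + 2520 − 840 + 210 − 42 + 7 − 1 = 1854.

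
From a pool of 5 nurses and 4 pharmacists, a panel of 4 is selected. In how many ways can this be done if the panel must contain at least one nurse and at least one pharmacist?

With no constraint there are C(9,4) = 126 possible selections.
Subtract selections that omit an entire group: no nurses → C(4,4) = 1; no pharmacists → C(5,4) = 5.
Both groups omitted at once is impossible, so 126 − 6 = 120.

120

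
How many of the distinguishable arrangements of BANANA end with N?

With the last slot taken by N, it remains to arrange the other 5 letters (BAANA).
Those 5 letters have A appearing 3 times, giving (5)!/(3!) = 20.

20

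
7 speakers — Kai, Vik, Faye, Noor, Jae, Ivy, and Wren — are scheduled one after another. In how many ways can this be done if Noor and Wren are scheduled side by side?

Glue Noor and Wren into one block (2 internal orders), leaving 6 units to arrange in a row.
So the count is 2·(6)! = 1440.

1440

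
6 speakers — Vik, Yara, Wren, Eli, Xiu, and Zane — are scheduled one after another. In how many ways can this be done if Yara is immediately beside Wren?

Glue Yara and Wren into one block (2 internal orders), leaving 5 units to arrange in a row.
So the count is 2·(5)! = 240.

240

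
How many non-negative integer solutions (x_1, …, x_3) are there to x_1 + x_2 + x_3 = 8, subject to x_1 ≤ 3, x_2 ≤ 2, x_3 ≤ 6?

By stars and bars, unrestricted non-negative solutions to x_1+…+x_3 = 8 number C(8+2,2) = 45.
Subtract solutions that violate a single cap (substitute x_i' = x_i − (cap_i+1)): x_1 ≥ 4 gives C(6,2) = 15; x_2 ≥ 3 gives C(7,2) = 21; x_3 ≥ 7 gives C(3,2) = 3. Together 39.
Add back pairs where two caps are both exceeded: 3 + 0 + 0 = 3.
By inclusion–exclusion the count is 45 − 39 + 3 = 9.

9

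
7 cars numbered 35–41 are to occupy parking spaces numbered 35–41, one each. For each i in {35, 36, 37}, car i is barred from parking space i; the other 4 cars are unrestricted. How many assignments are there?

Let Aᵢ (for i ∈ {35, 36, 37}) be the placements that put car i in its forbidden parking space. Any j of these fix j positions, leaving (7−j)! ways to fill the rest, and there are C(3,j) ways to pick which j.
By inclusion–exclusion, the number of valid placements is Σ_{j=0}^{3} (−1)^j C(3,j)·(7−j)!.
Computing: 5040 − 2160 + 360 − 24 = 3216.

3216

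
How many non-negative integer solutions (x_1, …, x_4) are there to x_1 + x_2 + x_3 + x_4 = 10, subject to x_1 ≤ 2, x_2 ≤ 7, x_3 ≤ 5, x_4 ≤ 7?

Ignoring the caps, the number of non-negative solutions to x_1+…+x_4 = 10 is C(13,3) = 286.
Subtract solutions that violate a single cap (substitute x_i' = x_i − (cap_i+1)): x_1 ≥ 3 gives C(10,3) = 120; x_2 ≥ 8 gives C(5,3) = 10; x_3 ≥ 6 gives C(7,3) = 35; x_4 ≥ 8 gives C(5,3) = 10. Together 175.
Add back pairs where two caps are both exceeded: 0 + 4 + 0 + 0 + 0 + 0 = 4.
By inclusion–exclusion the count is 286 − 175 + 4 = 115.

115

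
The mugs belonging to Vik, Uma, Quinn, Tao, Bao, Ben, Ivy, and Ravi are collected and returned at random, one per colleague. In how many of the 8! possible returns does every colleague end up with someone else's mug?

Count assignments avoiding every fixed point. For any j of the 8 colleagues fixed to their own mug, the other 8−j can be arranged in (8−j)! ways.
By inclusion–exclusion this is Σ_{j=0}^{8} (−1)^j C(8,j)·(8−j)!.
Computing: 40320 − 40320 + 20160 − 6720 + 1680 − 336 + 56 − 8 + 1 = 14833.

14833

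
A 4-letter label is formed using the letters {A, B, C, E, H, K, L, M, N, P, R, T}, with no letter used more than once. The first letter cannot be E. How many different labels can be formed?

10890

The first letter has 12−1 = 11 choices (anything except E).
The remaining 3 letters are filled from the other 11 symbols without repetition: 11 × 10 × 9 = 990.
Total: 11 × 990 = 10890.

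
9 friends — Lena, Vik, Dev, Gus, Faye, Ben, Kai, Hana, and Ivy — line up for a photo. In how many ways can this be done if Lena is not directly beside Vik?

282240

Of the 9! = 362880 arrangements, those with Lena and Vik adjacent number 2 × 8! = 80640 (treat the pair as a block with 2 internal orders).
Complementary counting: 362880 − 80640 = 282240.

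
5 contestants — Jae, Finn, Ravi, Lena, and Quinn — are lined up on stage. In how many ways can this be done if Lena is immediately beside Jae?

Place the 3 others and the Lena-Jae pair as 4 objects in a line; the pair has 2 internal arrangements.
That gives 2 × 4! = 2 × 24 = 48.

48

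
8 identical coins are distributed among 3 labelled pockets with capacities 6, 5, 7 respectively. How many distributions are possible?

Ignoring the caps, the number of non-negative solutions to x_1+…+x_3 = 8 is C(10,2) = 45.
Subtract solutions that violate a single cap (substitute x_i' = x_i − (cap_i+1)): x_1 ≥ 7 gives C(3,2) = 3; x_2 ≥ 6 gives C(4,2) = 6; x_3 ≥ 8 gives C(2,2) = 1. Together 10.
No two caps can be exceeded simultaneously, so the pair terms are all 0.
By inclusion–exclusion the count is 45 − 10 + 0 = 35.

35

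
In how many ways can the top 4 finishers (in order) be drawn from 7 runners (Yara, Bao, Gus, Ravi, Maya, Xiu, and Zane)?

840

There are 7 choices for 1st place, 6 for 2nd, and so on down to 4 for position 4.
That gives 7 × 6 × 5 × 4 = 840.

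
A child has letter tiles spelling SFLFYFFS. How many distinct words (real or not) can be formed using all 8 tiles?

Letter multiplicities in SFLFYFFS: F×4, L×1, S×2, Y×1.
Dividing 8! = 40320 by 4!·2! = 48 for the repeated letters gives 840.

840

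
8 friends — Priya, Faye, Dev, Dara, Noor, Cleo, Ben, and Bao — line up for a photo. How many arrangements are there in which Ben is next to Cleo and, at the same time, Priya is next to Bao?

2880

Treat {Ben,Cleo} as one block (2 orders) and {Priya,Bao} as another (2 orders).
That leaves 6 units to arrange: 2 × 2 × 6! = 4 × 720 = 2880.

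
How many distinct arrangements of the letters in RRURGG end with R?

30

With the last slot taken by R, it remains to arrange the other 5 letters (RURGG).
Those 5 letters have G appearing twice and R appearing twice, giving (5)!/(2!·2!) = 30.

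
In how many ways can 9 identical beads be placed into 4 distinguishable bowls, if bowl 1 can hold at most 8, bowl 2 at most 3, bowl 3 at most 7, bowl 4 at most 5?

139

Ignoring the caps, the number of non-negative solutions to x_1+…+x_4 = 9 is C(12,3) = 220.
Subtract solutions that violate a single cap (substitute x_i' = x_i − (cap_i+1)): x_1 ≥ 9 gives C(3,3) = 1; x_2 ≥ 4 gives C(8,3) = 56; x_3 ≥ 8 gives C(4,3) = 4; x_4 ≥ 6 gives C(6,3) = 20. Together 81.
No two caps can be exceeded simultaneously, so the pair terms are all 0.
By inclusion–exclusion the count is 220 − 81 + 0 = 139.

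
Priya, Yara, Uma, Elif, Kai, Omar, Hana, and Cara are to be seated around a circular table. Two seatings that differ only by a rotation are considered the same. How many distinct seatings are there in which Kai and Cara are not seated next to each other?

All circular seatings of 8 people number (7)! = 5040.
Seatings with Kai beside Cara: treat them as a block with 2 internal orders, giving 2 × (6)! = 1440.
Subtracting, 5040 − 1440 = 3600.

3600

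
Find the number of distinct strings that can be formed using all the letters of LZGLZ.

The 5 letters of LZGLZ have repeats: L appearing twice and Z appearing twice.
The number of distinct arrangements is 5!/(2!·2!) = 120/4 = 30.

30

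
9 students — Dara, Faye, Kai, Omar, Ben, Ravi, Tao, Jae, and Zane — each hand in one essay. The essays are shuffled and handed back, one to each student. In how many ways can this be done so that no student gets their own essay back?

Let Aᵢ be the assignments in which student i gets their own essay. We want the size of the complement of A₁∪…∪A_9.
By inclusion–exclusion this is Σ_{j=0}^{9} (−1)^j C(9,j)·(9−j)!.
Computing: 362880 − 362880 + 181440 − 60480 + 15120 − 3024 + 504 − 72 + 9 − 1 = 133496.

133496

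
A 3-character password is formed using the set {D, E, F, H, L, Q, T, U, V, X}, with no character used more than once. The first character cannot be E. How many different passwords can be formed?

The first character has 10−1 = 9 choices (anything except E).
The remaining 2 characters are filled from the other 9 symbols without repetition: 9 × 8 = 72.
Total: 9 × 72 = 648.

648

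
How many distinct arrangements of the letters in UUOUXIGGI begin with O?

1680

With the first slot taken by O, it remains to arrange the other 8 letters (UUUXIGGI).
Those 8 letters have G appearing twice, I appearing twice, and U appearing 3 times, giving (8)!/(3!·2!·2!) = 1680.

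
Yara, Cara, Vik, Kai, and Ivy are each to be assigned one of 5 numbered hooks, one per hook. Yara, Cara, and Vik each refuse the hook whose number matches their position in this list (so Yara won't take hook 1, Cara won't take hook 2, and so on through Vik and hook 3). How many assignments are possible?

64

Let Aᵢ (for i ∈ {1, 2, 3}) be the placements that put person i in their forbidden hook. Any j of these fix j positions, leaving (5−j)! ways to fill the rest, and there are C(3,j) ways to pick which j.
By inclusion–exclusion, the number of valid placements is Σ_{j=0}^{3} (−1)^j C(3,j)·(5−j)!.
Computing: 120 − 72 + 18 − 2 = 64.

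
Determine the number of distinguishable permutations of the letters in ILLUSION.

10080

ILLUSION has 8 letters with I appearing twice and L appearing twice.
The number of distinct arrangements is 8!/(2!·2!) = 40320/4 = 10080.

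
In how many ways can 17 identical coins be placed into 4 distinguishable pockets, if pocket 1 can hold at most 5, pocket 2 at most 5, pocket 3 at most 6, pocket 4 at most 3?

Ignoring the caps, the number of non-negative solutions to x_1+…+x_4 = 17 is C(20,3) = 1140.
Subtract solutions that violate a single cap (substitute x_i' = x_i − (cap_i+1)): x_1 ≥ 6 gives C(14,3) = 364; x_2 ≥ 6 gives C(14,3) = 364; x_3 ≥ 7 gives C(13,3) = 286; x_4 ≥ 4 gives C(16,3) = 560. Together 1574.
Add back pairs where two caps are both exceeded: 56 + 35 + 120 + 35 + 120 + 84 = 450.
Subtract triples: 0 + 4 + 1 + 1 = 6.
By inclusion–exclusion the count is 1140 − 1574 + 450 − 6 = 10.

10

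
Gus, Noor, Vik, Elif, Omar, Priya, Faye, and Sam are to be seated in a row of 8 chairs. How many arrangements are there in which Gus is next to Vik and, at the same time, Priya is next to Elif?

Treat {Gus,Vik} as one block (2 orders) and {Priya,Elif} as another (2 orders).
That leaves 6 units to arrange: 2 × 2 × 6! = 4 × 720 = 2880.

2880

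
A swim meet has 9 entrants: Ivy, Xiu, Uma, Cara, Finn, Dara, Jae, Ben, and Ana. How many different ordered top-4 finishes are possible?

3024

This is an ordered selection of 4 from 9: P(9,4).
That gives 9 × 8 × 7 × 6 = 3024.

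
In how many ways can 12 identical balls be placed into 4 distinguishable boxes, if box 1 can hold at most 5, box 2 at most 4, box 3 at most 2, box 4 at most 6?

45

Without the upper bounds there are C(15,3) = 455 ways to split 12 among 4 boxes.
Subtract solutions that violate a single cap (substitute x_i' = x_i − (cap_i+1)): x_1 ≥ 6 gives C(9,3) = 84; x_2 ≥ 5 gives C(10,3) = 120; x_3 ≥ 3 gives C(12,3) = 220; x_4 ≥ 7 gives C(8,3) = 56. Together 480.
Add back pairs where two caps are both exceeded: 4 + 20 + 0 + 35 + 1 + 10 = 70.
By inclusion–exclusion the count is 455 − 480 + 70 = 45.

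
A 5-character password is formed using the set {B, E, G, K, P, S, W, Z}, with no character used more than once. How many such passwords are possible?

6720

Choose and order 5 of the 8 symbols: the first character has 8 options, the next 7, and so on down to 4.
That product is 8 × 7 × 6 × 5 × 4 = 6720.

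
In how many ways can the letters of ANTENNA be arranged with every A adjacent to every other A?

Treat the 2 copies of A as a single block. The multiset to arrange is then {AA, E, N, N, N, T}, 6 items in all.
That gives (6)!/(3!) = 120 arrangements.

120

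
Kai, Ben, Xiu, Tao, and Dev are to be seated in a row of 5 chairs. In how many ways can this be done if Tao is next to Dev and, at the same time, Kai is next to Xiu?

24

Treat {Tao,Dev} as one block (2 orders) and {Kai,Xiu} as another (2 orders).
That leaves 3 units to arrange: 2 × 2 × 3! = 4 × 6 = 24.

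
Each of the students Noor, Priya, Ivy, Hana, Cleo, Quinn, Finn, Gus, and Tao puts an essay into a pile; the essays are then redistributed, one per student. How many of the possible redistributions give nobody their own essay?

133496

Count assignments avoiding every fixed point. For any j of the 9 students fixed to their own essay, the other 9−j can be arranged in (9−j)! ways.
By inclusion–exclusion this is Σ_{j=0}^{9} (−1)^j C(9,j)·(9−j)!.
Computing: 362880 − 362880 + 181440 − 60480 + 15120 − 3024 + 504 − 72 + 9 − 1 = 133496.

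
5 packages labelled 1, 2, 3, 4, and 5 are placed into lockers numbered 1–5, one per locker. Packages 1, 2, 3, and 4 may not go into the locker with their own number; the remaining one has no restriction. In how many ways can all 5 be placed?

53

Let Aᵢ (for 1 ≤ i ≤ 4) be the placements that put package i in its forbidden locker. Any j of these fix j positions, leaving (5−j)! ways to fill the rest, and there are C(4,j) ways to pick which j.
By inclusion–exclusion, the number of valid placements is Σ_{j=0}^{4} (−1)^j C(4,j)·(5−j)!.
Computing: 120 − 96 + 36 − 8 + 1 = 53.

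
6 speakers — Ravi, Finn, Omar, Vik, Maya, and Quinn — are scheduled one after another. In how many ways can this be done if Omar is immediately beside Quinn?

240

Place the 4 others and the Omar-Quinn pair as 5 objects in a line; the pair has 2 internal arrangements.
So the count is 2·(5)! = 240.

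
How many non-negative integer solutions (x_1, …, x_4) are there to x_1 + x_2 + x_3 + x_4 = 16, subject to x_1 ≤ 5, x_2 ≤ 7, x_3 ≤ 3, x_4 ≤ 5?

Without the upper bounds there are C(19,3) = 969 ways to split 16 among 4 variables.
Subtract solutions that violate a single cap (substitute x_i' = x_i − (cap_i+1)): x_1 ≥ 6 gives C(13,3) = 286; x_2 ≥ 8 gives C(11,3) = 165; x_3 ≥ 4 gives C(15,3) = 455; x_4 ≥ 6 gives C(13,3) = 286. Together 1192.
Add back pairs where two caps are both exceeded: 10 + 84 + 35 + 35 + 10 + 84 = 258.
Subtract triples: 0 + 0 + 1 + 0 = 1.
By inclusion–exclusion the count is 969 − 1192 + 258 − 1 = 34.

34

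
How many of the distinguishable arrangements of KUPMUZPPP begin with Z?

840

With the first slot taken by Z, it remains to arrange the other 8 letters (KUPMUPPP).
Those 8 letters have P appearing 4 times and U appearing twice, giving (8)!/(4!·2!) = 840.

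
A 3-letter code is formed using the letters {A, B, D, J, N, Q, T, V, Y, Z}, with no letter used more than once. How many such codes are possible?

720

With no repetition, fill the 3 letters in order: 10 choices, then 9, down to 8.
10 × 9 × 8 = 720.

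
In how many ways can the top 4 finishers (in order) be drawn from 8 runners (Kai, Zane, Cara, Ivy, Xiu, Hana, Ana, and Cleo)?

1680

There are 8 choices for 1st place, 7 for 2nd, and so on down to 5 for position 4.
That gives 8 × 7 × 6 × 5 = 1680.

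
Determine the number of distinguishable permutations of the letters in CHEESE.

The 6 letters of CHEESE have repeats: E appearing 3 times.
So there are 6! / (3!) = 120 distinguishable arrangements.

120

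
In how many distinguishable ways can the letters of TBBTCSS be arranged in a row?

TBBTCSS has 7 letters with B appearing twice, S appearing twice, and T appearing twice.
Dividing 7! = 5040 by 2!·2!·2! = 8 for the repeated letters gives 630.

630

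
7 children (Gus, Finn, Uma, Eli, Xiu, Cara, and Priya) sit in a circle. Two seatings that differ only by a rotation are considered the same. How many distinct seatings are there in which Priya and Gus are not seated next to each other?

480

All circular seatings of 7 people number (6)! = 720.
Those with Priya next to Gus: fuse the pair into one unit and seat 6 units around a circle — 2·(5)! = 240.
Subtracting, 720 − 240 = 480.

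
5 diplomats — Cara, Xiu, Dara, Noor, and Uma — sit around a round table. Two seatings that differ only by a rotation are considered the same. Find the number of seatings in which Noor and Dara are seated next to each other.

Treat {Noor, Dara} as one unit (2 internal orders) and seat the resulting 4 units around the table: (3)! circular arrangements.
So 2 × (3)! = 2 × 6 = 12.

12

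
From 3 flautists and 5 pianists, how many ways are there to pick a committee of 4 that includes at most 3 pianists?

65

Split by how many pianists are chosen (0 through 3).
Sum: C(5,0)·C(3,4) + C(5,1)·C(3,3) + C(5,2)·C(3,2) + C(5,3)·C(3,1) = 0 + 5 + 30 + 30 = 65.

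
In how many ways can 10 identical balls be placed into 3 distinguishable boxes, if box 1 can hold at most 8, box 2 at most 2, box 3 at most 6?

Ignoring the caps, the number of non-negative solutions to x_1+…+x_3 = 10 is C(12,2) = 66.
Subtract solutions that violate a single cap (substitute x_i' = x_i − (cap_i+1)): x_1 ≥ 9 gives C(3,2) = 3; x_2 ≥ 3 gives C(9,2) = 36; x_3 ≥ 7 gives C(5,2) = 10. Together 49.
Add back pairs where two caps are both exceeded: 0 + 0 + 1 = 1.
By inclusion–exclusion the count is 66 − 49 + 1 = 18.

18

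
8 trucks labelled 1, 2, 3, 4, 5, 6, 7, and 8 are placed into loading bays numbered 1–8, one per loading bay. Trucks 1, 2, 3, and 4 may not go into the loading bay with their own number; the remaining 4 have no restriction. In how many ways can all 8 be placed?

Let Aᵢ (for 1 ≤ i ≤ 4) be the placements that put truck i in its forbidden loading bay. Any j of these fix j positions, leaving (8−j)! ways to fill the rest, and there are C(4,j) ways to pick which j.
By inclusion–exclusion, the number of valid placements is Σ_{j=0}^{4} (−1)^j C(4,j)·(8−j)!.
Computing: 40320 − 20160 + 4320 − 480 + 24 = 24024.

24024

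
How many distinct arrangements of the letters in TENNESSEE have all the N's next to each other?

Treat the 2 copies of N as a single block. The multiset to arrange is then {NN, E, E, E, E, S, S, T}, 8 items in all.
That gives (8)!/(4!·2!) = 840 arrangements.

840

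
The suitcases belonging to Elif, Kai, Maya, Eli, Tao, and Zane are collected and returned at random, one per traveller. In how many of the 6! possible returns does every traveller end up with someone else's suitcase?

265

Count assignments avoiding every fixed point. For any j of the 6 travellers fixed to their own suitcase, the other 6−j can be arranged in (6−j)! ways.
By inclusion–exclusion this is Σ_{j=0}^{6} (−1)^j C(6,j)·(6−j)!.
Computing: 720 − 720 + 360 − 120 + 30 − 6 + 1 = 265.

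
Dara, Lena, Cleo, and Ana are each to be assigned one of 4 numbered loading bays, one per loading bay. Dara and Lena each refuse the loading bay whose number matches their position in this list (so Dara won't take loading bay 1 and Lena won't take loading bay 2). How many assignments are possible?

14

Let Aᵢ (for i ∈ {1, 2}) be the placements that put person i in their forbidden loading bay. Any j of these fix j positions, leaving (4−j)! ways to fill the rest, and there are C(2,j) ways to pick which j.
By inclusion–exclusion, the number of valid placements is Σ_{j=0}^{2} (−1)^j C(2,j)·(4−j)!.
Computing: 24 − 12 + 2 = 14.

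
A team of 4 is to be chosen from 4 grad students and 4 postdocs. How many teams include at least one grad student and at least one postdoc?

Total 4-person selections from all 8: C(8,4) = 70.
Subtract selections that omit an entire group: no grad students → C(4,4) = 1; no postdocs → C(4,4) = 1.
Both groups omitted at once is impossible, so 70 − 2 = 68.

68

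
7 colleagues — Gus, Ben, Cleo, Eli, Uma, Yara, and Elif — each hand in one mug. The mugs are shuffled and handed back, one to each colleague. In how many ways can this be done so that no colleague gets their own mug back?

1854

This is the derangement count D_7: permutations of 7 items with no fixed point.
By inclusion–exclusion this is Σ_{j=0}^{7} (−1)^j C(7,j)·(7−j)!.
Computing: 5040 − 5040 + 2520 − 840 + 210 − 42 + 7 − 1 = 1854.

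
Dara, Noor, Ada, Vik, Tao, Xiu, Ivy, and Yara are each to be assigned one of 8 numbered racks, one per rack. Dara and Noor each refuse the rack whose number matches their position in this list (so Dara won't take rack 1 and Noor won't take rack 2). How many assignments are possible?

30960

Let Aᵢ (for i ∈ {1, 2}) be the placements that put person i in their forbidden rack. Any j of these fix j positions, leaving (8−j)! ways to fill the rest, and there are C(2,j) ways to pick which j.
By inclusion–exclusion, the number of valid placements is Σ_{j=0}^{2} (−1)^j C(2,j)·(8−j)!.
Computing: 40320 − 10080 + 720 = 30960.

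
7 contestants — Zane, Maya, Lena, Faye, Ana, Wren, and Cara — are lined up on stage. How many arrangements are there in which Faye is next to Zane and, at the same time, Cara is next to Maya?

480

Treat {Faye,Zane} as one block (2 orders) and {Cara,Maya} as another (2 orders).
That leaves 5 units to arrange: 2 × 2 × 5! = 4 × 120 = 480.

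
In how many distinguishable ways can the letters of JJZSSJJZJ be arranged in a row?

756

The 9 letters of JJZSSJJZJ have repeats: J appearing 5 times, S appearing twice, and Z appearing twice.
The number of distinct arrangements is 9!/(5!·2!·2!) = 362880/480 = 756.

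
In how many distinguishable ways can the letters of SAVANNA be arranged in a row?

420

SAVANNA has 7 letters with A appearing 3 times and N appearing twice.
The number of distinct arrangements is 7!/(3!·2!) = 5040/12 = 420.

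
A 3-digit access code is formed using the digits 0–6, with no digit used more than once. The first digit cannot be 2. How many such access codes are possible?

180

The first digit has 7−1 = 6 choices (anything except 2).
The remaining 2 digits are filled from the other 6 symbols without repetition: 6 × 5 = 30.
Total: 6 × 30 = 180.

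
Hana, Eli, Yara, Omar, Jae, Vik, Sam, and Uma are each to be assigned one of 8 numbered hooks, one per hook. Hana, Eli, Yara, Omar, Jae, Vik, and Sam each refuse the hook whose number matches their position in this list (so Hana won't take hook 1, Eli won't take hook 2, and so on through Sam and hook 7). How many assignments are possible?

Let Aᵢ (for 1 ≤ i ≤ 7) be the placements that put person i in their forbidden hook. Any j of these fix j positions, leaving (8−j)! ways to fill the rest, and there are C(7,j) ways to pick which j.
By inclusion–exclusion, the number of valid placements is Σ_{j=0}^{7} (−1)^j C(7,j)·(8−j)!.
Computing: 40320 − 35280 + 15120 − 4200 + 840 − 126 + 14 − 1 = 16687.

16687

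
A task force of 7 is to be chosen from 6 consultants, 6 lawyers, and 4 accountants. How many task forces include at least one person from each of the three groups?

10408

With no constraint there are C(16,7) = 11440 possible selections.
Subtract selections that omit an entire group: no consultants → C(10,7) = 120; no lawyers → C(10,7) = 120; no accountants → C(12,7) = 792.
Add back selections omitting two groups (i.e. drawn from a single group): C(6,7) + C(6,7) + C(4,7) = 0.
By inclusion–exclusion: 11440 − 1032 + 0 = 10408.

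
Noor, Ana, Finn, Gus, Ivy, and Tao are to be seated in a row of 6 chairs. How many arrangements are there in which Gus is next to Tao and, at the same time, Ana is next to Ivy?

Treat {Gus,Tao} as one block (2 orders) and {Ana,Ivy} as another (2 orders).
That leaves 4 units to arrange: 2 × 2 × 4! = 4 × 24 = 96.

96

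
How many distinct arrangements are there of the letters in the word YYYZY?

The 5 letters of YYYZY have repeats: Y appearing 4 times.
So there are 5! / (4!) = 5 distinguishable arrangements.

5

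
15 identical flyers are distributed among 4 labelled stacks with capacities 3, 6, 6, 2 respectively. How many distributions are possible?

10

By stars and bars, unrestricted non-negative solutions to x_1+…+x_4 = 15 number C(15+3,3) = 816.
Subtract solutions that violate a single cap (substitute x_i' = x_i − (cap_i+1)): x_1 ≥ 4 gives C(14,3) = 364; x_2 ≥ 7 gives C(11,3) = 165; x_3 ≥ 7 gives C(11,3) = 165; x_4 ≥ 3 gives C(15,3) = 455. Together 1149.
Add back pairs where two caps are both exceeded: 35 + 35 + 165 + 4 + 56 + 56 = 351.
Subtract triples: 0 + 4 + 4 + 0 = 8.
By inclusion–exclusion the count is 816 − 1149 + 351 − 8 = 10.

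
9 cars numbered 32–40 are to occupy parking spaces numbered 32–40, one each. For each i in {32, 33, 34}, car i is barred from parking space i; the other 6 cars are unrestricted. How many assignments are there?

256320

Let Aᵢ (for i ∈ {32, 33, 34}) be the placements that put car i in its forbidden parking space. Any j of these fix j positions, leaving (9−j)! ways to fill the rest, and there are C(3,j) ways to pick which j.
By inclusion–exclusion, the number of valid placements is Σ_{j=0}^{3} (−1)^j C(3,j)·(9−j)!.
Computing: 362880 − 120960 + 15120 − 720 = 256320.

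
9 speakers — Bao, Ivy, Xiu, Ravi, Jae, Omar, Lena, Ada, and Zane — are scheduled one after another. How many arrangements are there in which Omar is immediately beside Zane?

80640

Treat {Omar, Zane} as a single unit. There are 8 units to order, and the pair itself can be ordered 2 ways.
So the count is 2·(8)! = 80640.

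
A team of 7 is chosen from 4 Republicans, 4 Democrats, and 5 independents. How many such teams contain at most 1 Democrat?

372

Split by how many Democrats are chosen (0 through 1).
Sum: C(4,0)·C(9,7) + C(4,1)·C(9,6) = 36 + 336 = 372.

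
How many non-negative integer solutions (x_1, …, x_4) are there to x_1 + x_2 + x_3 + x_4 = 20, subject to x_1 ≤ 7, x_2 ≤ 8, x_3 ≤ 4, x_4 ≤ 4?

Without the upper bounds there are C(23,3) = 1771 ways to split 20 among 4 variables.
Subtract solutions that violate a single cap (substitute x_i' = x_i − (cap_i+1)): x_1 ≥ 8 gives C(15,3) = 455; x_2 ≥ 9 gives C(14,3) = 364; x_3 ≥ 5 gives C(18,3) = 816; x_4 ≥ 5 gives C(18,3) = 816. Together 2451.
Add back pairs where two caps are both exceeded: 20 + 120 + 120 + 84 + 84 + 286 = 714.
Subtract triples: 0 + 0 + 10 + 4 = 14.
By inclusion–exclusion the count is 1771 − 2451 + 714 − 14 = 20.

20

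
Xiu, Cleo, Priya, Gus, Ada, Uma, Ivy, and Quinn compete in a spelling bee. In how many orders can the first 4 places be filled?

There are 8 choices for 1st place, 7 for 2nd, and so on down to 5 for position 4.
That gives 8 × 7 × 6 × 5 = 1680.

1680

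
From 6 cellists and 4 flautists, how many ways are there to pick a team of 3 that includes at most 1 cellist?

Split by how many cellists are chosen (0 through 1).
Sum: C(6,0)·C(4,3) + C(6,1)·C(4,2) = 4 + 36 = 40.

40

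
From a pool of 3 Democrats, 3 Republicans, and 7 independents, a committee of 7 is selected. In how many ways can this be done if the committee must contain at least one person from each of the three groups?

Unrestricted: C(13,7) = 1716 ways to pick any 7 of the 13.
Selections missing a whole group: no Democrats → C(10,7) = 120; no Republicans → C(10,7) = 120; no independents → C(6,7) = 0.
Add back selections omitting two groups (i.e. drawn from a single group): C(3,7) + C(3,7) + C(7,7) = 1.
By inclusion–exclusion: 1716 − 240 + 1 = 1477.

1477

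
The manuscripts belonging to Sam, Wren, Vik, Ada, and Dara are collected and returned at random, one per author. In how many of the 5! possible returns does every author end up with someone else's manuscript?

This is the derangement count D_5: permutations of 5 items with no fixed point.
By inclusion–exclusion this is Σ_{j=0}^{5} (−1)^j C(5,j)·(5−j)!.
Computing: 120 − 120 + 60 − 20 + 5 − 1 = 44.

44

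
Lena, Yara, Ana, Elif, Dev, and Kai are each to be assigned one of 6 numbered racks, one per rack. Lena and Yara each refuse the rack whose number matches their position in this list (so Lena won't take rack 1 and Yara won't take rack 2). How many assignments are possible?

Let Aᵢ (for i ∈ {1, 2}) be the placements that put person i in their forbidden rack. Any j of these fix j positions, leaving (6−j)! ways to fill the rest, and there are C(2,j) ways to pick which j.
By inclusion–exclusion, the number of valid placements is Σ_{j=0}^{2} (−1)^j C(2,j)·(6−j)!.
Computing: 720 − 240 + 24 = 504.

504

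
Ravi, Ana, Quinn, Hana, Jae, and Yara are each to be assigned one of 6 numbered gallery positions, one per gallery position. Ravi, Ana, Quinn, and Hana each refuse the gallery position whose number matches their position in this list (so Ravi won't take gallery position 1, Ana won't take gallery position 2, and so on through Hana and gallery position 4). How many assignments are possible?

Let Aᵢ (for 1 ≤ i ≤ 4) be the placements that put person i in their forbidden gallery position. Any j of these fix j positions, leaving (6−j)! ways to fill the rest, and there are C(4,j) ways to pick which j.
By inclusion–exclusion, the number of valid placements is Σ_{j=0}^{4} (−1)^j C(4,j)·(6−j)!.
Computing: 720 − 480 + 144 − 24 + 2 = 362.

362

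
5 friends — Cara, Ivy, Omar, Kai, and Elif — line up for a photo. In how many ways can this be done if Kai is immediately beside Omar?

Glue Kai and Omar into one block (2 internal orders), leaving 4 units to arrange in a row.
That gives 2 × 4! = 2 × 24 = 48.

48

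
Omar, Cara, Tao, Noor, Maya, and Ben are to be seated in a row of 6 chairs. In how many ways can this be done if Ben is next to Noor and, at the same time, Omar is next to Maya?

Treat {Ben,Noor} as one block (2 orders) and {Omar,Maya} as another (2 orders).
That leaves 4 units to arrange: 2 × 2 × 4! = 4 × 24 = 96.

96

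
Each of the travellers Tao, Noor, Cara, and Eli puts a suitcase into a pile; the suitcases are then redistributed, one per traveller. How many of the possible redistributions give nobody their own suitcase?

This is the derangement count D_4: permutations of 4 items with no fixed point.
By inclusion–exclusion this is Σ_{j=0}^{4} (−1)^j C(4,j)·(4−j)!.
Computing: 24 − 24 + 12 − 4 + 1 = 9.

9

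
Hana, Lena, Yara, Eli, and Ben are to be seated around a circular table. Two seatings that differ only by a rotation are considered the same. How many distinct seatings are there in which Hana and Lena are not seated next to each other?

12

All circular seatings of 5 people number (4)! = 24.
Those with Hana next to Lena: fuse the pair into one unit and seat 4 units around a circle — 2·(3)! = 12.
Subtracting, 24 − 12 = 12.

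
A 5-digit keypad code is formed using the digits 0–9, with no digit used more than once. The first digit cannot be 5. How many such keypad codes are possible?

The first digit has 10−1 = 9 choices (anything except 5).
The remaining 4 digits are filled from the other 9 symbols without repetition: 9 × 8 × 7 × 6 = 3024.
Total: 9 × 3024 = 27216.

27216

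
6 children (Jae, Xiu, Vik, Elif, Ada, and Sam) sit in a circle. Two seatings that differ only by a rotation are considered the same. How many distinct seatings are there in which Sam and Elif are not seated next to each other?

All circular seatings of 6 people number (5)! = 120.
Seatings with Sam beside Elif: treat them as a block with 2 internal orders, giving 2 × (4)! = 48.
Subtracting, 120 − 48 = 72.

72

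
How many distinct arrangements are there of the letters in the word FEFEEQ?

FEFEEQ has 6 letters with E appearing 3 times and F appearing twice.
The number of distinct arrangements is 6!/(3!·2!) = 720/12 = 60.

60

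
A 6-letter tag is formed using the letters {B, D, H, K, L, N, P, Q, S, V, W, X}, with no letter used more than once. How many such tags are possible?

This is a permutation of 6 out of 12: P(12,6) = 12!/6!.
That product is 12 × 11 × 10 × 9 × 8 × 7 = 665280.

665280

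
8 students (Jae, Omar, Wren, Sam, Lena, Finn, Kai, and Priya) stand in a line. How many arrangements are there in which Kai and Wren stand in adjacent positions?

10080

Place the 6 others and the Kai-Wren pair as 7 objects in a line; the pair has 2 internal arrangements.
So the count is 2·(7)! = 10080.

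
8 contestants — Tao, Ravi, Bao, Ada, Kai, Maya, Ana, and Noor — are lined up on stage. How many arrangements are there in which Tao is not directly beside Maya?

There are 8! = 40320 arrangements in all. If Tao and Maya are adjacent, merging them into one block gives 2·(7)! = 10080 arrangements.
So 40320 − 10080 = 30240 arrangements keep them apart.

30240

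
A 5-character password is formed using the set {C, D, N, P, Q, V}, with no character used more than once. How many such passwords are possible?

Choose and order 5 of the 6 symbols: the first character has 6 options, the next 5, and so on down to 2.
That product is 6 × 5 × 4 × 3 × 2 = 720.

720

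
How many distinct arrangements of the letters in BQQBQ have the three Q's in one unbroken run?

Treat the 3 copies of Q as a single block. The multiset to arrange is then {QQQ, B, B}, 3 items in all.
That gives (3)!/(2!) = 3 arrangements.

3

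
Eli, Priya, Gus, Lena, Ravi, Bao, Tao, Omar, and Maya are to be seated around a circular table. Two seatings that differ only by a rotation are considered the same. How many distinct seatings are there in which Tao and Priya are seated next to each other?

10080

Glue Tao and Priya into a block (2 internal orders). Seating 8 units around a circle gives (7)! arrangements.
So 2 × (7)! = 2 × 5040 = 10080.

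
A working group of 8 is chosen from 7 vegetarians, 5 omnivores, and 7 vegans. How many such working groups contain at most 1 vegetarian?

Split by how many vegetarians are chosen (0 through 1).
Sum: C(7,0)·C(12,8) + C(7,1)·C(12,7) = 495 + 5544 = 6039.

6039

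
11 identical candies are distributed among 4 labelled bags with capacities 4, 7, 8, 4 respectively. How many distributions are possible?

170

Ignoring the caps, the number of non-negative solutions to x_1+…+x_4 = 11 is C(14,3) = 364.
Subtract solutions that violate a single cap (substitute x_i' = x_i − (cap_i+1)): x_1 ≥ 5 gives C(9,3) = 84; x_2 ≥ 8 gives C(6,3) = 20; x_3 ≥ 9 gives C(5,3) = 10; x_4 ≥ 5 gives C(9,3) = 84. Together 198.
Add back pairs where two caps are both exceeded: 0 + 0 + 4 + 0 + 0 + 0 = 4.
By inclusion–exclusion the count is 364 − 198 + 4 = 170.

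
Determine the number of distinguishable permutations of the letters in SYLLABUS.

The 8 letters of SYLLABUS have repeats: L appearing twice and S appearing twice.
The number of distinct arrangements is 8!/(2!·2!) = 40320/4 = 10080.

10080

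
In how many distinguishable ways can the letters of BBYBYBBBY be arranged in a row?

84

The 9 letters of BBYBYBBBY have repeats: B appearing 6 times and Y appearing 3 times.
Dividing 9! = 362880 by 6!·3! = 4320 for the repeated letters gives 84.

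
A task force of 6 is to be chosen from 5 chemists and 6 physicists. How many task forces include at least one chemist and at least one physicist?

461

Unrestricted: C(11,6) = 462 ways to pick any 6 of the 11.
Subtract selections that omit an entire group: no chemists → C(6,6) = 1; no physicists → C(5,6) = 0.
Both groups omitted at once is impossible, so 462 − 1 = 461.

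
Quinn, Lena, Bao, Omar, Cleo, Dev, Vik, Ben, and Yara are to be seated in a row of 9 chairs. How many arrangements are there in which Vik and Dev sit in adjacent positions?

Glue Vik and Dev into one block (2 internal orders), leaving 8 units to arrange in a row.
So the count is 2·(8)! = 80640.

80640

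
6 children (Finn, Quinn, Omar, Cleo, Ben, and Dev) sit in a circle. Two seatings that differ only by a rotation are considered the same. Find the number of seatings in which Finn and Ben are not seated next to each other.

All circular seatings of 6 people number (5)! = 120.
Those with Finn next to Ben: fuse the pair into one unit and seat 5 units around a circle — 2·(4)! = 48.
Subtracting, 120 − 48 = 72.

72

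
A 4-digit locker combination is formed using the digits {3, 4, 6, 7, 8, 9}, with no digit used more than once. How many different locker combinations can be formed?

360

This is a permutation of 4 out of 6: P(6,4) = 6!/2!.
That product is 6 × 5 × 4 × 3 = 360.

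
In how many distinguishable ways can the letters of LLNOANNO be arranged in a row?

1680

Letter multiplicities in LLNOANNO: A×1, L×2, N×3, O×2.
Dividing 8! = 40320 by 3!·2!·2! = 24 for the repeated letters gives 1680.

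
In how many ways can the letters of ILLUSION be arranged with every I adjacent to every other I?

Treat the 2 copies of I as a single block. The multiset to arrange is then {II, L, L, N, O, S, U}, 7 items in all.
That gives (7)!/(2!) = 2520 arrangements.

2520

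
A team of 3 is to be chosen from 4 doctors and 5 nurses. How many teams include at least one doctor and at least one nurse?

70

Total 3-person selections from all 9: C(9,3) = 84.
Selections missing a whole group: no doctors → C(5,3) = 10; no nurses → C(4,3) = 4.
Both groups omitted at once is impossible, so 84 − 14 = 70.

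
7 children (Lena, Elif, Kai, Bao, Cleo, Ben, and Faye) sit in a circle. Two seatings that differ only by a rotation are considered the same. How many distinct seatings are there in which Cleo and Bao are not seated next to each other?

480

All circular seatings of 7 people number (6)! = 720.
Those with Cleo next to Bao: fuse the pair into one unit and seat 6 units around a circle — 2·(5)! = 240.
Subtracting, 720 − 240 = 480.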